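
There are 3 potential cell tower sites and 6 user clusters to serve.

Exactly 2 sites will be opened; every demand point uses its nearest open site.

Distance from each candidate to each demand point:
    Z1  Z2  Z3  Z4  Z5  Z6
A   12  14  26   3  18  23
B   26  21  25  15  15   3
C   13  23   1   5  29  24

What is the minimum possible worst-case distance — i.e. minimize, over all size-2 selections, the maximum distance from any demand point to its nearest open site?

Open {B, C}.
  Farthest demand point is Z2 at distance 21 (to B); all others are ≤ 21.
With {A, C} the worst case is 23.
With {A, B} the worst case is 25.
No size-2 selection achieves below 21.

21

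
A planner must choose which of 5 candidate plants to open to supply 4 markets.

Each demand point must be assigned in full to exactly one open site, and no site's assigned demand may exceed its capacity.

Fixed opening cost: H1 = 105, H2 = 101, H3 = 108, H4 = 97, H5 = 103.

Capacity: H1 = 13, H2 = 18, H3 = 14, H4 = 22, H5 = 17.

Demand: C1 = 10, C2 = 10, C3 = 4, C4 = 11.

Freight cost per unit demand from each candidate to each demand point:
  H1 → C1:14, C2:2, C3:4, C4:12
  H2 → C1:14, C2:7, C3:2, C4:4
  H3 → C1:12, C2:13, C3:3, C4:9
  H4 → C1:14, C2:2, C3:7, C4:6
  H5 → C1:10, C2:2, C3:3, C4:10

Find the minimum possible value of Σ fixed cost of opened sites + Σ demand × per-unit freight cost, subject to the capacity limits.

Open {H4, H5}; cheapest assignment that respects the capacities:
  H4 (cap 22, load 21): C2, C4 — cost 10×2 + 11×6 = 86
  H5 (cap 17, load 14): C1, C3 — cost 10×10 + 4×3 = 112
  Shipping 198, fixed 200 → total 398.
  Any other capacity-feasible assignment to {H4, H5} ships for at least 198.
Compare {H2, H4}: its best feasible assignment gives total 410.
Compare {H3, H4}: its best feasible assignment gives total 423.
Every other set of open sites that can feasibly serve all demand totals ≥ 410 even under its best assignment. Minimum: 398.

398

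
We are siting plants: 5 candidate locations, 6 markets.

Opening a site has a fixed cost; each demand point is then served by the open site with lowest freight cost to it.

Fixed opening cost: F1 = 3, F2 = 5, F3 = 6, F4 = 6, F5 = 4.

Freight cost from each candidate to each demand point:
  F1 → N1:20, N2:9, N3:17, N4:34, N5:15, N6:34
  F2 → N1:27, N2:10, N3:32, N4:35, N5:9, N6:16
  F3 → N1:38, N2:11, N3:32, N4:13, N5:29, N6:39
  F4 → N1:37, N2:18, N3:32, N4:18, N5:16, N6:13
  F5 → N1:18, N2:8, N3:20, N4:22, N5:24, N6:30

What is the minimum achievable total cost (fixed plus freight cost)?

98

Open {F1, F2, F3}: assign each demand point to its cheapest open site.
  N1→F1 20, N2→F1 9, N3→F1 17, N4→F3 13, N5→F2 9, N6→F2 16
  freight cost 84, fixed 14 → total 98.
Compare {F2, F3, F5}: freight cost 84 + fixed 15 = 99.
Compare {F1, F2, F3, F5}: freight cost 81 + fixed 18 = 99.
Compare {F1, F2, F4}: freight cost 86 + fixed 14 = 100.
All other subsets cost ≥ 99. Minimum total cost: 98.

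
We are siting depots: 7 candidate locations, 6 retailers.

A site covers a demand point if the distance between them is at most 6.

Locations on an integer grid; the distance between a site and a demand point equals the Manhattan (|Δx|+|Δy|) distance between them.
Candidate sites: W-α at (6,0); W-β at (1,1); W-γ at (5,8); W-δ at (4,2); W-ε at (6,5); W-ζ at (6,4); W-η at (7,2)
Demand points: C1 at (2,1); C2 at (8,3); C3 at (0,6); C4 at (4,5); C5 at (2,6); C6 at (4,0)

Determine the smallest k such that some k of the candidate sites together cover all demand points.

2

Coverage sets (demand points within 6 of each site):
  W-α: {C1, C2, C6}
  W-β: {C1, C3, C5, C6}
  W-γ: {C4, C5}
  W-δ: {C1, C2, C4, C5, C6}
  W-ε: {C2, C4, C5}
  W-ζ: {C2, C4, C5, C6}
  W-η: {C1, C2, C4, C6}
No single site covers all 6 demand points.
But {W-β, W-δ} covers everything, so the minimum is 2.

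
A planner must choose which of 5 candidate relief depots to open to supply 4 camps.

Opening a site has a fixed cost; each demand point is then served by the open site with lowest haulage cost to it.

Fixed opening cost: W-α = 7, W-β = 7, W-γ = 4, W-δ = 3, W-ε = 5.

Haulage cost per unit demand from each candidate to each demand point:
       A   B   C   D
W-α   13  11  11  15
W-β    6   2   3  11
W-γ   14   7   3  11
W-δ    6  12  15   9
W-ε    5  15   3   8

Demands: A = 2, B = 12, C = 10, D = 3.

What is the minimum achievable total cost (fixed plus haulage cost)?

Open {W-β, W-ε}: assign each demand point to its cheapest open site.
  A→W-ε 2×5=10, B→W-β 12×2=24, C→W-β 10×3=30, D→W-ε 3×8=24
  haulage cost 88, fixed 12 → total 100.
Compare {W-β, W-δ}: haulage cost 93 + fixed 10 = 103.
Compare {W-β, W-δ, W-ε}: haulage cost 88 + fixed 15 = 103.
Compare {W-β, W-γ, W-ε}: haulage cost 88 + fixed 16 = 104.
All other subsets cost ≥ 103. Minimum total cost: 100.

100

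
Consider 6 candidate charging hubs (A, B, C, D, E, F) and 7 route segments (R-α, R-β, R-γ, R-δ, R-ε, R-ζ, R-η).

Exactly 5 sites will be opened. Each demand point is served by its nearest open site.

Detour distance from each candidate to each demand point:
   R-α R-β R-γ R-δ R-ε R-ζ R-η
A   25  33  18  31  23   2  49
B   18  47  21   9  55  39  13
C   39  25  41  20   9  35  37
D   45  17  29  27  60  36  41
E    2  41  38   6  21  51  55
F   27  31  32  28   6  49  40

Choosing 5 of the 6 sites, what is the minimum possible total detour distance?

64

Open {A, B, D, E, F}.
  R-α→E 2, R-β→D 17, R-γ→A 18, R-δ→E 6, R-ε→F 6, R-ζ→A 2, R-η→B 13  ⇒ total 64.
Compare {A, B, C, D, E}: total 67.
Compare {A, B, C, E, F}: total 72.
No size-5 selection does better; minimum is 64.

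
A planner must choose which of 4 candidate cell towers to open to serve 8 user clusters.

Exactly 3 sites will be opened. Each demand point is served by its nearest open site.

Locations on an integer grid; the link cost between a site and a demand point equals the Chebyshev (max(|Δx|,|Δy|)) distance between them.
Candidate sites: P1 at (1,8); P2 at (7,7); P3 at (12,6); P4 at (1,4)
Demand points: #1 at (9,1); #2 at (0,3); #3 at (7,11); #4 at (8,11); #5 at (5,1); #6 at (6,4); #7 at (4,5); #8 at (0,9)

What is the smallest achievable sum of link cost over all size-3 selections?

Open {P1, P2, P4}.
  #1→P2 6, #2→P4 1, #3→P2 4, #4→P2 4, #5→P4 4, #6→P2 3, #7→P1 3, #8→P1 1  ⇒ total 26.
Compare {P1, P3, P4}: total 29.
Compare {P2, P3, P4}: total 29.
No size-3 selection does better; minimum is 26.

26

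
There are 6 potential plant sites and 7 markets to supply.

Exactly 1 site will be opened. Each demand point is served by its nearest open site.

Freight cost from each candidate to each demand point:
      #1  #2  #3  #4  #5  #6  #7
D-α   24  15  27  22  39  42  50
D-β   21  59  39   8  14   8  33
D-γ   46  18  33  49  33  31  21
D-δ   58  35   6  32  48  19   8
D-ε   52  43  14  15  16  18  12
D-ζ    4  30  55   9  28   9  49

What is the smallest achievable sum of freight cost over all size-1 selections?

170

Open {D-ε}.
  #1→D-ε 52, #2→D-ε 43, #3→D-ε 14, #4→D-ε 15, #5→D-ε 16, #6→D-ε 18, #7→D-ε 12  ⇒ total 170.
Compare {D-β}: total 182.
Compare {D-ζ}: total 184.
No size-1 selection does better; minimum is 170.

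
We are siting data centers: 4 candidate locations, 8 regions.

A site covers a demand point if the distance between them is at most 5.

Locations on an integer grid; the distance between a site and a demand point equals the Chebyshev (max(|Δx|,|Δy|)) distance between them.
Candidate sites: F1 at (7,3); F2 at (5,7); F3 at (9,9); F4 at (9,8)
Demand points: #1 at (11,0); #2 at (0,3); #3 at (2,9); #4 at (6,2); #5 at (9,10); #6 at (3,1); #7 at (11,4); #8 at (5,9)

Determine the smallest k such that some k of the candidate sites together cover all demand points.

Coverage sets (demand points within 5 of each site):
  F1: {#1, #4, #6, #7}
  F2: {#2, #3, #4, #5, #8}
  F3: {#5, #7, #8}
  F4: {#5, #7, #8}
No single site covers all 8 demand points.
But {F1, F2} covers everything, so the minimum is 2.

2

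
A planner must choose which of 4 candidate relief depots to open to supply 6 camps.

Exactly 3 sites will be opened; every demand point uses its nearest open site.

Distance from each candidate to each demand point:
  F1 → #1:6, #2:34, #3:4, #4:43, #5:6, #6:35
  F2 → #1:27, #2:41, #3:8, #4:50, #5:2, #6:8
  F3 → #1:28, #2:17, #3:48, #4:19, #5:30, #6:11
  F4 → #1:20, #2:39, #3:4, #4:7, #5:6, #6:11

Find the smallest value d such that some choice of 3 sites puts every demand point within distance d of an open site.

17

Open {F1, F3, F4}.
  Farthest demand point is #2 at distance 17 (to F3); all others are ≤ 17.
With {F1, F2, F3} the worst case is 19.
With {F2, F3, F4} the worst case is 20.
No size-3 selection achieves below 17.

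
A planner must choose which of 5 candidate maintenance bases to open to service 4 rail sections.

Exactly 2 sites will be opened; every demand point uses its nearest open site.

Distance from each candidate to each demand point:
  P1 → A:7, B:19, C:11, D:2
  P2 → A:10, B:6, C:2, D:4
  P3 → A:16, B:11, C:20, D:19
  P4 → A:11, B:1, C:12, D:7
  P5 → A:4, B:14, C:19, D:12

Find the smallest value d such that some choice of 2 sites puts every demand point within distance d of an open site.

Open {P2, P5}.
  Farthest demand point is B at distance 6 (to P2); all others are ≤ 6.
With {P1, P2} the worst case is 7.
With {P2, P3} the worst case is 10.
No size-2 selection achieves below 6.

6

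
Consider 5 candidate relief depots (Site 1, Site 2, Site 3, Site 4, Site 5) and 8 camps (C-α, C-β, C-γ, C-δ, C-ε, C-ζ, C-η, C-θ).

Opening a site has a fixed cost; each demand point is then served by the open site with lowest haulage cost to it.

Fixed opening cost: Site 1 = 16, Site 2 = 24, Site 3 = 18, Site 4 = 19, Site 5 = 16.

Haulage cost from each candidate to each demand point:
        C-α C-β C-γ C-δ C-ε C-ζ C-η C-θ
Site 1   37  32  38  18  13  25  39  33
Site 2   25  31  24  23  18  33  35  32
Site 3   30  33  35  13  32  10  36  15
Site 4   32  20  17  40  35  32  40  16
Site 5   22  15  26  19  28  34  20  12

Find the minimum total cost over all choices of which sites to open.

180

Open {Site 3, Site 5}: assign each demand point to its cheapest open site.
  C-α→Site 5 22, C-β→Site 5 15, C-γ→Site 5 26, C-δ→Site 3 13, C-ε→Site 5 28, C-ζ→Site 3 10, C-η→Site 5 20, C-θ→Site 5 12
  haulage cost 146, fixed 34 → total 180.
Compare {Site 1, Site 3, Site 5}: haulage cost 131 + fixed 50 = 181.
Compare {Site 1, Site 5}: haulage cost 151 + fixed 32 = 183.
Compare {Site 3, Site 4, Site 5}: haulage cost 137 + fixed 53 = 190.
All other subsets cost ≥ 181. Minimum total cost: 180.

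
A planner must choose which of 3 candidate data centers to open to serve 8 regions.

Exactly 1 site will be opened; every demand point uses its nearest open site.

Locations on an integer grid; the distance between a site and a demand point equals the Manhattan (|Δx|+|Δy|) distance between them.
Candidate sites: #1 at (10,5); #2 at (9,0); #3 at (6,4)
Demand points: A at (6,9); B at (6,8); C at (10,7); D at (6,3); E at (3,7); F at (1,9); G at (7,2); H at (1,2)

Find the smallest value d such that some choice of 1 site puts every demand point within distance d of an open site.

Open {#3}.
  Farthest demand point is F at distance 10 (to #3); all others are ≤ 10.
With {#1} the worst case is 13.
With {#2} the worst case is 17.
No size-1 selection achieves below 10.

10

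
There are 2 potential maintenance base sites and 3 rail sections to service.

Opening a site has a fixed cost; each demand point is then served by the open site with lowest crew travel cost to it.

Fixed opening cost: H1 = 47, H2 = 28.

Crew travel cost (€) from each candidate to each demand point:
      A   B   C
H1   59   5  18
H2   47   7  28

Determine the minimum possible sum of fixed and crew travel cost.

Open {H2}: assign each demand point to its cheapest open site.
  A→H2 47, B→H2 7, C→H2 28
  crew travel cost 82, fixed 28 → total 110.
Compare {H1}: crew travel cost 82 + fixed 47 = 129.
Compare {H1, H2}: crew travel cost 70 + fixed 75 = 145.

110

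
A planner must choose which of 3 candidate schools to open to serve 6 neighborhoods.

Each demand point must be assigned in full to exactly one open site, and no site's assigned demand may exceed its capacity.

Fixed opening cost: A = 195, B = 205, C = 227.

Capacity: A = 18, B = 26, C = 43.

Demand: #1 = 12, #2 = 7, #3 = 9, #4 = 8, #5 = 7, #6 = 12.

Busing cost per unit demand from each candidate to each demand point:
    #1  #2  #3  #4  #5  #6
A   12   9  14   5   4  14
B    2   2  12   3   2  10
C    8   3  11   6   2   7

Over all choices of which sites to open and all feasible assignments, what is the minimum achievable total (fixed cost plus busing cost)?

Open {B, C}; cheapest assignment that respects the capacities:
  B (cap 26, load 20): #1, #4 — cost 12×2 + 8×3 = 48
  C (cap 43, load 35): #2, #3, #5, #6 — cost 7×3 + 9×11 + 7×2 + 12×7 = 218
  Shipping 266, fixed 432 → total 698.
  Any other capacity-feasible assignment to {B, C} ships for at least 266.
Compare {A, C}: its best feasible assignment gives total 790.
Compare {A, B, C}: its best feasible assignment gives total 893.
Every other set of open sites that can feasibly serve all demand totals ≥ 790 even under its best assignment. Minimum: 698.

698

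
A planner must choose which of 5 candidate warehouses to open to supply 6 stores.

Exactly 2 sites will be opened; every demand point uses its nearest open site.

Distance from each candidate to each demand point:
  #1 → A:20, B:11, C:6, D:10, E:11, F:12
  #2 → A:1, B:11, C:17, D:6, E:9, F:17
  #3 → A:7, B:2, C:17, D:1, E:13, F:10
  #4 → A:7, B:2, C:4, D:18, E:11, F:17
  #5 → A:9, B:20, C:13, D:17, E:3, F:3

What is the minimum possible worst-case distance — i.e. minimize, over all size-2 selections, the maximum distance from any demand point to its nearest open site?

11

Open {#1, #3}.
  Farthest demand point is E at distance 11 (to #1); all others are ≤ 11.
With {#1, #5} the worst case is 11.
With {#3, #4} the worst case is 11.
No size-2 selection achieves below 11.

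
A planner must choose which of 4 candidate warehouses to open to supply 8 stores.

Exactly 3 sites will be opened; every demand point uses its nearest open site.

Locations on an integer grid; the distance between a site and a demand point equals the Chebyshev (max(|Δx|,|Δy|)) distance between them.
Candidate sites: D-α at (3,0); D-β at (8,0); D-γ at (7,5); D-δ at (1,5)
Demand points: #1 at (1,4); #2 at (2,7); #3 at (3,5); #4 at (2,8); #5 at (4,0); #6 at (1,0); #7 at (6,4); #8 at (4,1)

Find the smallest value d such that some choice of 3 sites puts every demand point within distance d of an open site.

Open {D-α, D-γ, D-δ}.
  Farthest demand point is #4 at distance 3 (to D-δ); all others are ≤ 3.
With {D-α, D-β, D-δ} the worst case is 4.
With {D-α, D-β, D-γ} the worst case is 5.
No size-3 selection achieves below 3.

3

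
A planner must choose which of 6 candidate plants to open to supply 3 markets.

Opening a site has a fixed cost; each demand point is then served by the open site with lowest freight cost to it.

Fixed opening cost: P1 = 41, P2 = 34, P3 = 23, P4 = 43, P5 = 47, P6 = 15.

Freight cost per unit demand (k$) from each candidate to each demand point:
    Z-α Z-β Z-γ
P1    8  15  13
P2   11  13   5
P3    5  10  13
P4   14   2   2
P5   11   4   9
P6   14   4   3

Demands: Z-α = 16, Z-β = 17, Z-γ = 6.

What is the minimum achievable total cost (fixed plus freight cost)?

Open {P3, P4}: assign each demand point to its cheapest open site.
  Z-α→P3 16×5=80, Z-β→P4 17×2=34, Z-γ→P4 6×2=12
  freight cost 126, fixed 66 → total 192.
Compare {P3, P6}: freight cost 166 + fixed 38 = 204.
Compare {P3, P4, P6}: freight cost 126 + fixed 81 = 207.
Compare {P2, P3, P4}: freight cost 126 + fixed 100 = 226.
All other subsets cost ≥ 204. Minimum total cost: 192.

192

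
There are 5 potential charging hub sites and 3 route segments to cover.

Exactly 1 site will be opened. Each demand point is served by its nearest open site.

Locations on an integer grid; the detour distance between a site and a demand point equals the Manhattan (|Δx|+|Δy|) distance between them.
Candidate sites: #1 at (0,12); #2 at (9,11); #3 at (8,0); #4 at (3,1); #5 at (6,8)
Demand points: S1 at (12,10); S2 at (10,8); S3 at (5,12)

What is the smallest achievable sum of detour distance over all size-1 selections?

Open {#2}.
  S1→#2 4, S2→#2 4, S3→#2 5  ⇒ total 13.
Compare {#5}: total 17.
Compare {#1}: total 33.
No size-1 selection does better; minimum is 13.

13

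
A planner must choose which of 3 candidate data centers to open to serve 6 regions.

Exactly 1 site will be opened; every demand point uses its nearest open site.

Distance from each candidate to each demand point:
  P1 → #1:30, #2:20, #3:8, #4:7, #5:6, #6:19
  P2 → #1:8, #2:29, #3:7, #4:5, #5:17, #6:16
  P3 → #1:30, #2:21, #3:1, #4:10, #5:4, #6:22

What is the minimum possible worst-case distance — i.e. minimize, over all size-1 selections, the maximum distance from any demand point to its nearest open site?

29

Open {P2}.
  Farthest demand point is #2 at distance 29 (to P2); all others are ≤ 29.
With {P1} the worst case is 30.
With {P3} the worst case is 30.
No size-1 selection achieves below 29.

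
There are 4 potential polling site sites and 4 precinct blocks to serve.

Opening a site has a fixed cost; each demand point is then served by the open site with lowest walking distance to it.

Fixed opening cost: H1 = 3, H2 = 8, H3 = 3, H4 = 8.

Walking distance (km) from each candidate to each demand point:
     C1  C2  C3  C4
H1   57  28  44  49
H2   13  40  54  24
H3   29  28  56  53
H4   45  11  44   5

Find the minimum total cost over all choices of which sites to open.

89

Open {H2, H4}: assign each demand point to its cheapest open site.
  C1→H2 13, C2→H4 11, C3→H4 44, C4→H4 5
  walking distance 73, fixed 16 → total 89.
Compare {H1, H2, H4}: walking distance 73 + fixed 19 = 92.
Compare {H2, H3, H4}: walking distance 73 + fixed 19 = 92.
Compare {H1, H2, H3, H4}: walking distance 73 + fixed 22 = 95.
All other subsets cost ≥ 92. Minimum total cost: 89.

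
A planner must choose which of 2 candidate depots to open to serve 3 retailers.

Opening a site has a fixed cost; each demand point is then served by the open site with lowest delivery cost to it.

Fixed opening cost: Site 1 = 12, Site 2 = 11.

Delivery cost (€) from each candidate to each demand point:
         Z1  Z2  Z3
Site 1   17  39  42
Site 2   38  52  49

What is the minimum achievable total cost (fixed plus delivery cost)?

110

Open {Site 1}: assign each demand point to its cheapest open site.
  Z1→Site 1 17, Z2→Site 1 39, Z3→Site 1 42
  delivery cost 98, fixed 12 → total 110.
Compare {Site 1, Site 2}: delivery cost 98 + fixed 23 = 121.
Compare {Site 2}: delivery cost 139 + fixed 11 = 150.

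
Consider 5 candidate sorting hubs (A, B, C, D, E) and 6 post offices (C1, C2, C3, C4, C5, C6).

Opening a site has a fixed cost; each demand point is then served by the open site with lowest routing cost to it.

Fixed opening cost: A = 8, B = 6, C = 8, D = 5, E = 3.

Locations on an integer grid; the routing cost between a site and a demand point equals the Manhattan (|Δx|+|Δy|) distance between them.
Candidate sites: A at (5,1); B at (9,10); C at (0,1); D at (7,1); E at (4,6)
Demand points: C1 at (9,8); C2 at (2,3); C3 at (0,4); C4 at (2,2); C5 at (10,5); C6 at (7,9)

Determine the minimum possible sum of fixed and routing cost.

Open {B, C}: assign each demand point to its cheapest open site.
  C1→B 2, C2→C 4, C3→C 3, C4→C 3, C5→B 6, C6→B 3
  routing cost 21, fixed 14 → total 35.
Compare {B, E}: routing cost 28 + fixed 9 = 37.
Compare {B, C, E}: routing cost 21 + fixed 17 = 38.
Compare {E}: routing cost 37 + fixed 3 = 40.
All other subsets cost ≥ 37. Minimum total cost: 35.

35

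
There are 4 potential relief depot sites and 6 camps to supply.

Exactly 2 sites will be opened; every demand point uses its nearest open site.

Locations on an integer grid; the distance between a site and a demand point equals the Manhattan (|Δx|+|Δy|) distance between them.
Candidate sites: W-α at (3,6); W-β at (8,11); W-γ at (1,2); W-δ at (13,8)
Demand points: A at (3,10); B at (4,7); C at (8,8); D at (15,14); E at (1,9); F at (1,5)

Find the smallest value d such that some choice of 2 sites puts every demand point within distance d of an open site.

Open {W-α, W-δ}.
  Farthest demand point is D at distance 8 (to W-δ); all others are ≤ 8.
With {W-α, W-β} the worst case is 10.
With {W-β, W-γ} the worst case is 10.
No size-2 selection achieves below 8.

8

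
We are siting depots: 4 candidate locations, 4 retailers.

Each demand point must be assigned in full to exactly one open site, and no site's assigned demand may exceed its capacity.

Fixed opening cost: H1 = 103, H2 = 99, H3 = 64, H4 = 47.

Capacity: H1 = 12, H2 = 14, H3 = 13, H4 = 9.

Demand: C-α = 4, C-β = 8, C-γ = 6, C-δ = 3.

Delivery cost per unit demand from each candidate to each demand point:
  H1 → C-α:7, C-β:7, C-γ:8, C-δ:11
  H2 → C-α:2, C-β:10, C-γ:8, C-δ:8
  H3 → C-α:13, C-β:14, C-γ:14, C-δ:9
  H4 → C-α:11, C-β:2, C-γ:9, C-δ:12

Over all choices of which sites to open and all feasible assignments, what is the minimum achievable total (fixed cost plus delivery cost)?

Open {H2, H4}; cheapest assignment that respects the capacities:
  H2 (cap 14, load 13): C-α, C-γ, C-δ — cost 4×2 + 6×8 + 3×8 = 80
  H4 (cap 9, load 8): C-β — cost 8×2 = 16
  Shipping 96, fixed 146 → total 242.
  Any other capacity-feasible assignment to {H2, H4} ships for at least 96.
Compare {H3, H4}: its best feasible assignment gives total 290.
Compare {H2, H3, H4}: its best feasible assignment gives total 306.
Every other set of open sites that can feasibly serve all demand totals ≥ 290 even under its best assignment. Minimum: 242.

242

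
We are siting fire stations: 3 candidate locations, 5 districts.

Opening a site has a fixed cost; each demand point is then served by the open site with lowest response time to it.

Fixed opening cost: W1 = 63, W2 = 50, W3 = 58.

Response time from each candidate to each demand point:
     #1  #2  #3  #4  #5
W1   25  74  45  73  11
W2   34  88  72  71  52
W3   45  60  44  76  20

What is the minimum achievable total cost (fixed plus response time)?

Open {W1}: assign each demand point to its cheapest open site.
  #1→W1 25, #2→W1 74, #3→W1 45, #4→W1 73, #5→W1 11
  response time 228, fixed 63 → total 291.
Compare {W3}: response time 245 + fixed 58 = 303.
Compare {W1, W3}: response time 213 + fixed 121 = 334.
Compare {W2, W3}: response time 229 + fixed 108 = 337.
All other subsets cost ≥ 303. Minimum total cost: 291.

291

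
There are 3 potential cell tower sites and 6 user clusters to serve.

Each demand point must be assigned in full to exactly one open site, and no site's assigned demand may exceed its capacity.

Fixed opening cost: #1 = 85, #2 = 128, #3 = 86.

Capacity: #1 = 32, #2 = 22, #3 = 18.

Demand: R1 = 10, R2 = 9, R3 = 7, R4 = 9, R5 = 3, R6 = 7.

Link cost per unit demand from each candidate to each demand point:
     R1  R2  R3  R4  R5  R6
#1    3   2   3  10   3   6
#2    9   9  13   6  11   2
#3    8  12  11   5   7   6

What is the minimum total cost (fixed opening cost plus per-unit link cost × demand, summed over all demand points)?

Open {#1, #3}; cheapest assignment that respects the capacities:
  #1 (cap 32, load 29): R1, R2, R3, R5 — cost 10×3 + 9×2 + 7×3 + 3×3 = 78
  #3 (cap 18, load 16): R4, R6 — cost 9×5 + 7×6 = 87
  Shipping 165, fixed 171 → total 336.
  Any other capacity-feasible assignment to {#1, #3} ships for at least 165.
Compare {#1, #2}: its best feasible assignment gives total 359.
Compare {#1, #2, #3}: its best feasible assignment gives total 436.
Every other set of open sites that can feasibly serve all demand totals ≥ 359 even under its best assignment. Minimum: 336.

336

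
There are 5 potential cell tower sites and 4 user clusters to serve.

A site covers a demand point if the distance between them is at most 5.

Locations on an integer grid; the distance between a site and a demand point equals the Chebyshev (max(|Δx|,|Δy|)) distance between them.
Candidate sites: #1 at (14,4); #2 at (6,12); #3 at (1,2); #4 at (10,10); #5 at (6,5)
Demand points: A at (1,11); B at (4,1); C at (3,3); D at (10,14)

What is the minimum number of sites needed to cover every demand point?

2

Coverage sets (demand points within 5 of each site):
  #1: {}
  #2: {A, D}
  #3: {B, C}
  #4: {D}
  #5: {B, C}
No single site covers all 4 demand points.
But {#2, #3} covers everything, so the minimum is 2.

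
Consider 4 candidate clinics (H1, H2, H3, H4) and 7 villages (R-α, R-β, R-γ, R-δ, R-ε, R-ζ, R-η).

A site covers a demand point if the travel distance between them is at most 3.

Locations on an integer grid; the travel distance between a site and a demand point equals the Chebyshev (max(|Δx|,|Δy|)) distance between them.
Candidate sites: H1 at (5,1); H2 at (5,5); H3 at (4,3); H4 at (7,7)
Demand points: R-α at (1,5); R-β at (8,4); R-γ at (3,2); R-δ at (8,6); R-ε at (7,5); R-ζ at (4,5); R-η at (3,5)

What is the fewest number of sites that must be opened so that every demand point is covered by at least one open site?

Coverage sets (demand points within 3 of each site):
  H1: {R-β, R-γ}
  H2: {R-β, R-γ, R-δ, R-ε, R-ζ, R-η}
  H3: {R-α, R-γ, R-ε, R-ζ, R-η}
  H4: {R-β, R-δ, R-ε, R-ζ}
No single site covers all 7 demand points.
But {H2, H3} covers everything, so the minimum is 2.

2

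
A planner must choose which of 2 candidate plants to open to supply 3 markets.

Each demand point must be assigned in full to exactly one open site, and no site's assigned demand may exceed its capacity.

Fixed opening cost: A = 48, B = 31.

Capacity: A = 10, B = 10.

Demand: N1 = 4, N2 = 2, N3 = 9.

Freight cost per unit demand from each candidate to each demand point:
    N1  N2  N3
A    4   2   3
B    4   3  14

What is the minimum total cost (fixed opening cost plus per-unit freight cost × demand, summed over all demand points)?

128

Open {A, B}; cheapest assignment that respects the capacities:
  A (cap 10, load 9): N3 — cost 9×3 = 27
  B (cap 10, load 6): N1, N2 — cost 4×4 + 2×3 = 22
  Shipping 49, fixed 79 → total 128.
  Any other capacity-feasible assignment to {A, B} ships for at least 49.
Total demand is 15 and no other set of sites has combined capacity ≥ 15, so {A, B} is the only feasible choice of open sites. Minimum: 128.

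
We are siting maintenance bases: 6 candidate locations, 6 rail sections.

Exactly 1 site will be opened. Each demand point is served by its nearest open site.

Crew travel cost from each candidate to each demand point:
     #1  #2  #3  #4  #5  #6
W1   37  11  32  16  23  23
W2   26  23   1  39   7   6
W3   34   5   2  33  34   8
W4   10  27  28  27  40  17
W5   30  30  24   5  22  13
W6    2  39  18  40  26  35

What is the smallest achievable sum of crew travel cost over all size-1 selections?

102

Open {W2}.
  #1→W2 26, #2→W2 23, #3→W2 1, #4→W2 39, #5→W2 7, #6→W2 6  ⇒ total 102.
Compare {W3}: total 116.
Compare {W5}: total 124.
No size-1 selection does better; minimum is 102.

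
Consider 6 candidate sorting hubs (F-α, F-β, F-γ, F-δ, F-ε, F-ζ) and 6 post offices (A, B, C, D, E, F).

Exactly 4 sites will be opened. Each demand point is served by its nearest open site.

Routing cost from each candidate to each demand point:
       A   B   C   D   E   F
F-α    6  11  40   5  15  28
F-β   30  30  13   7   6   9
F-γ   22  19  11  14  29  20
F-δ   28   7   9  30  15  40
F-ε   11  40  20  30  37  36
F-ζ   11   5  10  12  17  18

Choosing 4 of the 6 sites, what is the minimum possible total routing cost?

Open {F-α, F-β, F-δ, F-ζ}.
  A→F-α 6, B→F-ζ 5, C→F-δ 9, D→F-α 5, E→F-β 6, F→F-β 9  ⇒ total 40.
Compare {F-α, F-β, F-γ, F-ζ}: total 41.
Compare {F-α, F-β, F-ε, F-ζ}: total 41.
No size-4 selection does better; minimum is 40.

40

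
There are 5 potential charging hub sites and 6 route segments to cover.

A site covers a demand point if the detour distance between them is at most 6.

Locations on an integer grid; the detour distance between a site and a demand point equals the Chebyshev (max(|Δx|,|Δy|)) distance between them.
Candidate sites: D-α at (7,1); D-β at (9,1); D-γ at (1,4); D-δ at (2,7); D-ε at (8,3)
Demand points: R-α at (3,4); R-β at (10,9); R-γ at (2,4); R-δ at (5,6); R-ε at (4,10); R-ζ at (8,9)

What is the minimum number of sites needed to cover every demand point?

Coverage sets (demand points within 6 of each site):
  D-α: {R-α, R-γ, R-δ}
  D-β: {R-α, R-δ}
  D-γ: {R-α, R-γ, R-δ, R-ε}
  D-δ: {R-α, R-γ, R-δ, R-ε, R-ζ}
  D-ε: {R-α, R-β, R-γ, R-δ, R-ζ}
No single site covers all 6 demand points.
But {D-γ, D-ε} covers everything, so the minimum is 2.

2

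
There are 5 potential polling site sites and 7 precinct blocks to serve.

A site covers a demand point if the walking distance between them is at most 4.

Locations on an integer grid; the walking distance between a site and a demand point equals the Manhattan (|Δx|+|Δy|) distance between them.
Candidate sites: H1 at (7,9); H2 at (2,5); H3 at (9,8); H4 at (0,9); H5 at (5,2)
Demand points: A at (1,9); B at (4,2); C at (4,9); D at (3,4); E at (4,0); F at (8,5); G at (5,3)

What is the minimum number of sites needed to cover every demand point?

Coverage sets (demand points within 4 of each site):
  H1: {C}
  H2: {D}
  H3: {F}
  H4: {A, C}
  H5: {B, D, E, G}
No 2 sites suffice: every size-2 union leaves at least one demand point uncovered.
But {H3, H4, H5} covers everything, so the minimum is 3.

3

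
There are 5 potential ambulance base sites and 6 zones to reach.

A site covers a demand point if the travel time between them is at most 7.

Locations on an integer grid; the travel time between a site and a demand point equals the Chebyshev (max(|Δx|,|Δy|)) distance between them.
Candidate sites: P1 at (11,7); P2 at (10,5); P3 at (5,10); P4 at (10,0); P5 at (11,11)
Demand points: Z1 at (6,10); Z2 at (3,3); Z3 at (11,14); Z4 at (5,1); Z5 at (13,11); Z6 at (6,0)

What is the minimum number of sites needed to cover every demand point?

2

Coverage sets (demand points within 7 of each site):
  P1: {Z1, Z3, Z4, Z5, Z6}
  P2: {Z1, Z2, Z4, Z5, Z6}
  P3: {Z1, Z2, Z3}
  P4: {Z2, Z4, Z6}
  P5: {Z1, Z3, Z5}
No single site covers all 6 demand points.
But {P1, P2} covers everything, so the minimum is 2.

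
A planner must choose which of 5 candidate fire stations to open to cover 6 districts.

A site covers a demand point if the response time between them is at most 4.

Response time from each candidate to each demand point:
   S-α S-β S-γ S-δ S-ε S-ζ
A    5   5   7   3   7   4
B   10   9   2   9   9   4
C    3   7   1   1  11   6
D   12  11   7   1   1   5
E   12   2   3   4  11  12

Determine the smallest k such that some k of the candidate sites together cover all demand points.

Coverage sets (demand points within 4 of each site):
  A: {S-δ, S-ζ}
  B: {S-γ, S-ζ}
  C: {S-α, S-γ, S-δ}
  D: {S-δ, S-ε}
  E: {S-β, S-γ, S-δ}
No 3 sites suffice: every size-3 union leaves at least one demand point uncovered.
But {A, C, D, E} covers everything, so the minimum is 4.

4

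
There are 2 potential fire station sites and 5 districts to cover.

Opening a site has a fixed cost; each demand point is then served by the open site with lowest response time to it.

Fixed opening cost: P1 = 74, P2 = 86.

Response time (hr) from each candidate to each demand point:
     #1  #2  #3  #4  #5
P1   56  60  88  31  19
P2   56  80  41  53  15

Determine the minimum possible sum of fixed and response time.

Open {P1}: assign each demand point to its cheapest open site.
  #1→P1 56, #2→P1 60, #3→P1 88, #4→P1 31, #5→P1 19
  response time 254, fixed 74 → total 328.
Compare {P2}: response time 245 + fixed 86 = 331.
Compare {P1, P2}: response time 203 + fixed 160 = 363.

328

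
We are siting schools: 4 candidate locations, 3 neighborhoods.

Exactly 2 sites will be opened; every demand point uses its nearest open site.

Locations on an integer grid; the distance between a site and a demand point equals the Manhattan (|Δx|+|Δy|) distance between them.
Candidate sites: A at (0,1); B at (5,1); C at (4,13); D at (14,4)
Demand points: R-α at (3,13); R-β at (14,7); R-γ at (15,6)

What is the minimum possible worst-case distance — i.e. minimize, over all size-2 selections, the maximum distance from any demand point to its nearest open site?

3

Open {C, D}.
  Farthest demand point is R-β at distance 3 (to D); all others are ≤ 3.
With {B, D} the worst case is 14.
With {A, B} the worst case is 15.
No size-2 selection achieves below 3.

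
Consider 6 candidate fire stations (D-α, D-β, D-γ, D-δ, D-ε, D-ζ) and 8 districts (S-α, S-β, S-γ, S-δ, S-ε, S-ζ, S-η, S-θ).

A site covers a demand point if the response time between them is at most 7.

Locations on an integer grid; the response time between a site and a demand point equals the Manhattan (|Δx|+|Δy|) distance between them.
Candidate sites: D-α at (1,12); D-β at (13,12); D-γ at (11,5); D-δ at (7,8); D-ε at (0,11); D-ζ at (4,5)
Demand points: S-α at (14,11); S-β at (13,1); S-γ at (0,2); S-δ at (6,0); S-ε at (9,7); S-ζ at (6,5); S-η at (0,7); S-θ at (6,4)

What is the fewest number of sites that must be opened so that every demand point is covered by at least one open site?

3

Coverage sets (demand points within 7 of each site):
  D-α: {S-η}
  D-β: {S-α}
  D-γ: {S-β, S-ε, S-ζ, S-θ}
  D-δ: {S-ε, S-ζ, S-θ}
  D-ε: {S-η}
  D-ζ: {S-γ, S-δ, S-ε, S-ζ, S-η, S-θ}
No 2 sites suffice: every size-2 union leaves at least one demand point uncovered.
But {D-β, D-γ, D-ζ} covers everything, so the minimum is 3.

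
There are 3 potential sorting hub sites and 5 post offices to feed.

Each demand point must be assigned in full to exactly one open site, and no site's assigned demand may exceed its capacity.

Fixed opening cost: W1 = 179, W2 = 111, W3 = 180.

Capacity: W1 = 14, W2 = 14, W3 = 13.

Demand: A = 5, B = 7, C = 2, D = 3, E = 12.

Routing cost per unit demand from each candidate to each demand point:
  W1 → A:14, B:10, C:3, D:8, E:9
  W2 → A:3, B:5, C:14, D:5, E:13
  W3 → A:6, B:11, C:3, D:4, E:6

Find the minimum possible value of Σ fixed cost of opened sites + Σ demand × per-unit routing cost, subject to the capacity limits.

Open {W1, W2, W3}; cheapest assignment that respects the capacities:
  W1 (cap 14, load 5): C, D — cost 2×3 + 3×8 = 30
  W2 (cap 14, load 12): A, B — cost 5×3 + 7×5 = 50
  W3 (cap 13, load 12): E — cost 12×6 = 72
  Shipping 152, fixed 470 → total 622.
  Any other capacity-feasible assignment to {W1, W2, W3} ships for at least 152.
Total demand is 29 and no other set of sites has combined capacity ≥ 29, so {W1, W2, W3} is the only feasible choice of open sites. Minimum: 622.

622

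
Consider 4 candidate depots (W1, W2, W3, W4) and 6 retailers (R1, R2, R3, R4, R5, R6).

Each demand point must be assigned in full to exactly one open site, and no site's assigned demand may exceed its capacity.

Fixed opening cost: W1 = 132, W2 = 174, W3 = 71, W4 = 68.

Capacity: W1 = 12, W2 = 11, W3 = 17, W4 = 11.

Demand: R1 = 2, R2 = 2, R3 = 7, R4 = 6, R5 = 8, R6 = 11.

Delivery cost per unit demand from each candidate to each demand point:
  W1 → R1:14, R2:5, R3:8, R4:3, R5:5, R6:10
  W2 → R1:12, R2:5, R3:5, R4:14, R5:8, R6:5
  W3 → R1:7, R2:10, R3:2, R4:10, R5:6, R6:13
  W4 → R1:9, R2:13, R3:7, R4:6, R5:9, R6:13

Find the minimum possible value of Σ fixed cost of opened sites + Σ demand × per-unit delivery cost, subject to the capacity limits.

Open {W2, W3, W4}; cheapest assignment that respects the capacities:
  W2 (cap 11, load 11): R6 — cost 11×5 = 55
  W3 (cap 17, load 17): R2, R3, R5 — cost 2×10 + 7×2 + 8×6 = 82
  W4 (cap 11, load 8): R1, R4 — cost 2×9 + 6×6 = 54
  Shipping 191, fixed 313 → total 504.
  Any other capacity-feasible assignment to {W2, W3, W4} ships for at least 191.
Compare {W1, W3, W4}: its best feasible assignment gives total 517.
Compare {W1, W2, W3}: its best feasible assignment gives total 536.
Every other set of open sites that can feasibly serve all demand totals ≥ 517 even under its best assignment. Minimum: 504.

504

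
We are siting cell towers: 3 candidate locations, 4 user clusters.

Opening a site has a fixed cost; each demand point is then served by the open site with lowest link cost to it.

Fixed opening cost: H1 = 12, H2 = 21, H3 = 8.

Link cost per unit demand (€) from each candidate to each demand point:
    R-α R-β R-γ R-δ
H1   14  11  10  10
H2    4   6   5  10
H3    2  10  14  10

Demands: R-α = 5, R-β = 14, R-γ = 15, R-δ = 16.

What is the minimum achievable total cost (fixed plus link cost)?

358

Open {H2, H3}: assign each demand point to its cheapest open site.
  R-α→H3 5×2=10, R-β→H2 14×6=84, R-γ→H2 15×5=75, R-δ→H2 16×10=160
  link cost 329, fixed 29 → total 358.
Compare {H2}: link cost 339 + fixed 21 = 360.
Compare {H1, H2, H3}: link cost 329 + fixed 41 = 370.
Compare {H1, H2}: link cost 339 + fixed 33 = 372.
All other subsets cost ≥ 360. Minimum total cost: 358.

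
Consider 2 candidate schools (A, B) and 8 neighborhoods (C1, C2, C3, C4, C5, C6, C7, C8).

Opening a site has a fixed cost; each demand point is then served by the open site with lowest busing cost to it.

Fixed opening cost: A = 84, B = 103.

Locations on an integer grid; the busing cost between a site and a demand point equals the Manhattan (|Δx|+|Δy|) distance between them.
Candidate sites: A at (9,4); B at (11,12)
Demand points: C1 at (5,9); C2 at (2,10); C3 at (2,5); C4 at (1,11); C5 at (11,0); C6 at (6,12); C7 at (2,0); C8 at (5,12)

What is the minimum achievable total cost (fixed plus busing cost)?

Open {A}: assign each demand point to its cheapest open site.
  C1→A 9, C2→A 13, C3→A 8, C4→A 15, C5→A 6, C6→A 11, C7→A 11, C8→A 12
  busing cost 85, fixed 84 → total 169.
Compare {B}: busing cost 91 + fixed 103 = 194.
Compare {A, B}: busing cost 67 + fixed 187 = 254.

169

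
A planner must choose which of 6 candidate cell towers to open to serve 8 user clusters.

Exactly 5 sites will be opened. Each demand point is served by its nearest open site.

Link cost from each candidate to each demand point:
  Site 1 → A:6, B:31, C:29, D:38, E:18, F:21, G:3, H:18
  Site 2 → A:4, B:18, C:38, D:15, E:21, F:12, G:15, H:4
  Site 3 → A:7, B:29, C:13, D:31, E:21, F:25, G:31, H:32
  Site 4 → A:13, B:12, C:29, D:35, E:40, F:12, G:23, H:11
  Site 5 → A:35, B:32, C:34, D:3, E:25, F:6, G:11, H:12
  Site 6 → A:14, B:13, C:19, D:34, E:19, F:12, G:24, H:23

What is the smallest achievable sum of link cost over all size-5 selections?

Open {Site 1, Site 2, Site 3, Site 4, Site 5}.
  A→Site 2 4, B→Site 4 12, C→Site 3 13, D→Site 5 3, E→Site 1 18, F→Site 5 6, G→Site 1 3, H→Site 2 4  ⇒ total 63.
Compare {Site 1, Site 2, Site 3, Site 5, Site 6}: total 64.
Compare {Site 1, Site 2, Site 4, Site 5, Site 6}: total 69.
No size-5 selection does better; minimum is 63.

63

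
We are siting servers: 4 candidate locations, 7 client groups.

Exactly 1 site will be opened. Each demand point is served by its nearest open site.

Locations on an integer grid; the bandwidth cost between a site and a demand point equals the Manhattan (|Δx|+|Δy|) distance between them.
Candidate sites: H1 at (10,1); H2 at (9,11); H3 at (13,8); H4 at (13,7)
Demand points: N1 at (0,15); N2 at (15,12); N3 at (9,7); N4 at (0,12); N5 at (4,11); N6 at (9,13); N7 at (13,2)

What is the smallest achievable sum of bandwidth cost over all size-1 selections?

Open {H2}.
  N1→H2 13, N2→H2 7, N3→H2 4, N4→H2 10, N5→H2 5, N6→H2 2, N7→H2 13  ⇒ total 54.
Compare {H3}: total 75.
Compare {H4}: total 78.
No size-1 selection does better; minimum is 54.

54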